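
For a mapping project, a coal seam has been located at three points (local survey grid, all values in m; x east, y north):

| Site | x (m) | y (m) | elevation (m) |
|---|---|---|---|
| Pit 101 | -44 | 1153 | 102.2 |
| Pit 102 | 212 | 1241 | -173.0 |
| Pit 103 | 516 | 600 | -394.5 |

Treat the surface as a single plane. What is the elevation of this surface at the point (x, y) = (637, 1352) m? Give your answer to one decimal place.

-624.9 m

Let the plane be z = a·x + b·y + c.
Pit 102−Pit 101: 256a + 88b = −275.2;  Pit 103−Pit 101: 560a − 553b = −496.7.
Solving gives a = −1.026446, b = −0.141247.
Then c = 102.2 − a·-44 − b·1153 = 219.89.
At (637, 1352): z = −653.8 − 191.0 + 219.89 = -624.9 m.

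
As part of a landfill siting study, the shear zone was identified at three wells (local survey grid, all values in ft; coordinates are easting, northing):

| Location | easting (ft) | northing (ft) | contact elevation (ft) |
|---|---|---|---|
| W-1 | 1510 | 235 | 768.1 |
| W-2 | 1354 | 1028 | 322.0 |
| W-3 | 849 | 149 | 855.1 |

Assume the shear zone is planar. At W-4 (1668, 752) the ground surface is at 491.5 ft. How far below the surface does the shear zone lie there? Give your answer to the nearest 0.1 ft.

29.0 ft

Let the plane be z = a·easting + b·northing + c.
W-2−W-1: −156a + 793b = −446.1;  W-3−W-1: −661a − 86b = 87.
Solving gives a = −0.056970, b = −0.573754.
Then c = 768.1 − a·1510 − b·235 = 988.96.
At (1668, 752): z_contact = −95.03 − 431.46 + 988.96 = 462.47 ft.
Depth below ground = 491.5 − 462.47 = 29.0 ft.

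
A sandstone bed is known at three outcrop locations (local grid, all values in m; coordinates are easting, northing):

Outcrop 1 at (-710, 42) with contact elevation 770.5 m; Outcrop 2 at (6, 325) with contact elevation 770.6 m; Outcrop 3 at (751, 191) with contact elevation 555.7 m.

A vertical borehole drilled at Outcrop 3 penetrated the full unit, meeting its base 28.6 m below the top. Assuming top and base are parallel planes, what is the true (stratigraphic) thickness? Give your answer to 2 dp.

Let the plane be z = a·easting + b·northing + c.
Outcrop 2−Outcrop 1: 716a + 283b = 0.1;  Outcrop 3−Outcrop 1: 1461a + 149b = −214.8.
Solving gives a = −0.19820, b = 0.50180.
|∇z| = √(a²+b²) = 0.53953, so dip δ = arctan(0.53953) = 28.35°.
True thickness = vertical thickness × cos δ = 28.6 × cos 28.35° = 25.17 m.

25.17 m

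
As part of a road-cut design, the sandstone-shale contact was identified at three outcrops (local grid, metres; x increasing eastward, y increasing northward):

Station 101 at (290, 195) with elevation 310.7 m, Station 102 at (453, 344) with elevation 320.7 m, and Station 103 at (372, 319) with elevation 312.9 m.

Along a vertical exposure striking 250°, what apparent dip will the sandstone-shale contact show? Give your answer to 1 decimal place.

5.0°

Let the plane be z = a·x + b·y + c.
Station 102−Station 101: 163a + 149b = 10;  Station 103−Station 101: 82a + 124b = 2.2.
Solving gives a = 0.11411, b = −0.05772.
Unit vector along 250° is (sin 250°, cos 250°) = (-0.9397, -0.3420).
Slope in that direction = a·(-0.9397) + b·(-0.3420) = −0.08749.
Apparent dip = arctan|0.08749| = 5.0° (true dip is 7.3°, so apparent ≤ true as expected).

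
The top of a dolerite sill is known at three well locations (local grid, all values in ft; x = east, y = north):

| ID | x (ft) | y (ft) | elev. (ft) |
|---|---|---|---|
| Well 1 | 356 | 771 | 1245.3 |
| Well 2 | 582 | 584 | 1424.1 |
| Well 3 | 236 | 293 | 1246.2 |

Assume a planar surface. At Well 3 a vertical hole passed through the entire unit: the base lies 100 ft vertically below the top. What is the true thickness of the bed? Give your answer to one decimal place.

82.9 ft

Let the plane be z = a·x + b·y + c.
Well 2−Well 1: 226a − 187b = 178.8;  Well 3−Well 1: −120a − 478b = 0.9.
Solving gives a = 0.65379, b = −0.16601.
|∇z| = √(a²+b²) = 0.67453, so dip δ = arctan(0.67453) = 34.00°.
True thickness = vertical thickness × cos δ = 100 × cos 34.00° = 82.9 ft.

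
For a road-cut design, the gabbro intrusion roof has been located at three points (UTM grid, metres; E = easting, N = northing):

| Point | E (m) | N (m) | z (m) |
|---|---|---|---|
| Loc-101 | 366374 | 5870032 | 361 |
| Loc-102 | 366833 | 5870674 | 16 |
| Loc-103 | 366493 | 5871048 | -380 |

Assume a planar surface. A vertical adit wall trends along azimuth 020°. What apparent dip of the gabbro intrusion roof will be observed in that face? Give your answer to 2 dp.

Let the plane be z = a·E + b·N + c.
Loc-102−Loc-101: 459a + 642b = −345;  Loc-103−Loc-101: 119a + 1016b = −741.
Solving gives a = 0.32108, b = −0.76694.
Unit vector along 020° is (sin 20°, cos 20°) = (0.3420, 0.9397).
Slope in that direction = a·(0.3420) + b·(0.9397) = −0.61087.
Apparent dip = arctan|0.61087| = 31.42° (true dip is 39.7°, so apparent ≤ true as expected).

31.42°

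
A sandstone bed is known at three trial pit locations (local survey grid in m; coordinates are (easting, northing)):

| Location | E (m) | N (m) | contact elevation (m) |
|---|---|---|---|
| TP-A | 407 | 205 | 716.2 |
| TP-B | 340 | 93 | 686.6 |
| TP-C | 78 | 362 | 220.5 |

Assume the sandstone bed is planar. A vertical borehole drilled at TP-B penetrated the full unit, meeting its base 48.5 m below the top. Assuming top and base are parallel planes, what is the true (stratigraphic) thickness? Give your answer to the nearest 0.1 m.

Let the plane be z = a·E + b·N + c.
TP-B−TP-A: −67a − 112b = −29.6;  TP-C−TP-A: −329a + 157b = −495.7.
Solving gives a = 1.27020, b = −0.49557.
|∇z| = √(a²+b²) = 1.36345, so dip δ = arctan(1.36345) = 53.74°.
True thickness = vertical thickness × cos δ = 48.5 × cos 53.74° = 28.7 m.

28.7 m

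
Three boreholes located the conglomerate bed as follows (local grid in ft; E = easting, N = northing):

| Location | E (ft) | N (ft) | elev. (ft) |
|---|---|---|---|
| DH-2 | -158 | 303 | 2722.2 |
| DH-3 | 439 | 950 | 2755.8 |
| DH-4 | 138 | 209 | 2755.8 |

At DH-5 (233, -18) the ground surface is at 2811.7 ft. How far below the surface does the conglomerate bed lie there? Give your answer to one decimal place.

Two edge vectors: DH-2→DH-3 = (597, 647, 33.6), DH-2→DH-4 = (296, -94, 33.6).
Normal n = (DH-2→DH-3) × (DH-2→DH-4) = (24897.6, -10113.6, -247630).
So ∂z/∂E = −n_x/n_z = 0.10054 and ∂z/∂N = −n_y/n_z = −0.04084.
Intercept c from DH-2: 2722.2 + 15.89 + 12.37 = 2750.46.
At (233, -18): z_contact = 23.43 + 0.74 + 2750.46 = 2774.62 ft.
Depth below ground = 2811.7 − 2774.62 = 37.1 ft.

37.1 ft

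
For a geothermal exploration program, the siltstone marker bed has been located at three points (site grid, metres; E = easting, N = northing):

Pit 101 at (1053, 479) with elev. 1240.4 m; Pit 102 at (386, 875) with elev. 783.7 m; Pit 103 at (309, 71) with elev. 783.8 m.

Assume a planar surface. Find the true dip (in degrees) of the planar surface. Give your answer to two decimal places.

33.06°

Let the plane be z = a·E + b·N + c.
Pit 102−Pit 101: −667a + 396b = −456.7;  Pit 103−Pit 101: −744a − 408b = −456.6.
Solving gives a = 0.64780, b = −0.06216.
Gradient magnitude |∇z| = √(a² + b²) = √(0.41965 + 0.00386) = 0.65078.
True dip = arctan(0.65078) = 33.06°, dipping toward W (azimuth ≈ 275°).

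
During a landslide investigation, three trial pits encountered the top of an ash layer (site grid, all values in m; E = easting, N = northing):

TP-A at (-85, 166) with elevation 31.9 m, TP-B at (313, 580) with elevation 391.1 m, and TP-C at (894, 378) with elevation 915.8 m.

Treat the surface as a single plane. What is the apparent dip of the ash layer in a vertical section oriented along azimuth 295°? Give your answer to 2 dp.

Let the plane be z = a·E + b·N + c.
TP-B−TP-A: 398a + 414b = 359.2;  TP-C−TP-A: 979a + 212b = 883.9.
Solving gives a = 0.90295, b = −0.00042.
Unit vector along 295° is (sin 295°, cos 295°) = (-0.9063, 0.4226).
Slope in that direction = a·(-0.9063) + b·(0.4226) = −0.81853.
Apparent dip = arctan|0.81853| = 39.30° (true dip is 42.1°, so apparent ≤ true as expected).

39.30°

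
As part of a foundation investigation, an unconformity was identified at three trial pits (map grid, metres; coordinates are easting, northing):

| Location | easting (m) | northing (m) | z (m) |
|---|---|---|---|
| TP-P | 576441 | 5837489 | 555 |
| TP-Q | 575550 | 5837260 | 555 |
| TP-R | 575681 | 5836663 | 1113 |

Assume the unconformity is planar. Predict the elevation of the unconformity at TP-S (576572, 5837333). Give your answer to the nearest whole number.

Let the plane be z = a·easting + b·northing + c.
TP-Q−TP-P: −891a − 229b = 0;  TP-R−TP-P: −760a − 826b = 558.
Solving gives a = 0.22740005, b = −0.88477486.
Then c = 555 − a·576441 − b·5837489 = 5034335.82.
At (576572, 5837333): z = 131112.5 − 5164725.5 + 5034335.82 = 722.8 m.

723 m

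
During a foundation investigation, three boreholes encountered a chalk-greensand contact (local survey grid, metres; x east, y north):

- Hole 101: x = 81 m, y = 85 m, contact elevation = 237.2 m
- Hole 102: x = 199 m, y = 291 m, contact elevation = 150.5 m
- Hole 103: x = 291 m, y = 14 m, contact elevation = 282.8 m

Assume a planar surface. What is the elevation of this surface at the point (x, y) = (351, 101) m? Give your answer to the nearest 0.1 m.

246.8 m

Let the plane be z = a·x + b·y + c.
Hole 102−Hole 101: 118a + 206b = −86.7;  Hole 103−Hole 101: 210a − 71b = 45.6.
Solving gives a = 0.06270, b = −0.45679.
Then c = 237.2 − a·81 − b·85 = 270.95.
At (351, 101): z = 22.0 − 46.1 + 270.95 = 246.8 m.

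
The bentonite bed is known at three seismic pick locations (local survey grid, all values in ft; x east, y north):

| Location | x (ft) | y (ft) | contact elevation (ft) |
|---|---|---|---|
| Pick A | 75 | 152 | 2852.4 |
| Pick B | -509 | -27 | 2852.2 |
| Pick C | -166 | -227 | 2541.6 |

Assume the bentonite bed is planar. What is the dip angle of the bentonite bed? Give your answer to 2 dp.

Two edge vectors: Pick A→Pick B = (-584, -179, -0.2), Pick A→Pick C = (-241, -379, -310.8).
Normal n = (Pick A→Pick B) × (Pick A→Pick C) = (55557.4, -181459, 178197).
So ∂z/∂x = −n_x/n_z = −0.31178 and ∂z/∂y = −n_y/n_z = 1.01831.
Gradient magnitude |∇z| = √(a² + b²) = √(0.09720 + 1.03695) = 1.06496.
True dip = arctan(1.06496) = 46.80°, dipping toward SSE (azimuth ≈ 163°).

46.80°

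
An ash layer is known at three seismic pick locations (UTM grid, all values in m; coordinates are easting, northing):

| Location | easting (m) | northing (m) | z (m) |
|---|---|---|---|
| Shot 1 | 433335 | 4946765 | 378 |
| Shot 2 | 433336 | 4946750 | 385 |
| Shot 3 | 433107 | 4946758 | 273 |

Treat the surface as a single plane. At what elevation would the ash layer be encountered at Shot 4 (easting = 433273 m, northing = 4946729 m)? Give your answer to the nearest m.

Let the plane be z = a·easting + b·northing + c.
Shot 2−Shot 1: 1a − 15b = 7;  Shot 3−Shot 1: −228a − 7b = −105.
Solving gives a = 0.47388386, b = −0.43507441.
Then c = 378 − a·433335 − b·4946765 = 1947238.40.
At (433273, 4946729): z = 205321.1 − 2152195.2 + 1947238.40 = 364.3 m.

364 m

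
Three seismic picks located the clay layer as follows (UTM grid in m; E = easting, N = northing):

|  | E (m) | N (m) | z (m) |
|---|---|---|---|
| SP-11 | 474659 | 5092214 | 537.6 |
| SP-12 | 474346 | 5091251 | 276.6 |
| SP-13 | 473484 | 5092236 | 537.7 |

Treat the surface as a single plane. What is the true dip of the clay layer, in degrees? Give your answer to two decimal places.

Two edge vectors: SP-11→SP-12 = (-313, -963, -261), SP-11→SP-13 = (-1175, 22, 0.1).
Normal n = (SP-11→SP-12) × (SP-11→SP-13) = (5645.7, 306706.3, -1138411).
So ∂z/∂E = −n_x/n_z = 0.00496 and ∂z/∂N = −n_y/n_z = 0.26942.
Gradient magnitude |∇z| = √(a² + b²) = √(0.00002 + 0.07259) = 0.26946.
True dip = arctan(0.26946) = 15.08°, dipping toward S (azimuth ≈ 181°).

15.08°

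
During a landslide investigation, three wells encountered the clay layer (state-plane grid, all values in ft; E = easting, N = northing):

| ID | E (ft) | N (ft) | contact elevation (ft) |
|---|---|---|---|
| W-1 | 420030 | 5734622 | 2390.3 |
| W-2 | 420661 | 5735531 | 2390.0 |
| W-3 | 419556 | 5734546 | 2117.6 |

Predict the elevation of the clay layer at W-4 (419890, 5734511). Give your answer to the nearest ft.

Let the plane be z = a·E + b·N + c.
W-2−W-1: 631a + 909b = −0.3;  W-3−W-1: −474a − 76b = −272.7.
Solving gives a = 0.64742916, b = −0.44975556.
Then c = 2390.3 − a·420030 − b·5734622 = 2309628.74.
At (419890, 5734511): z = 271849.0 − 2579128.2 + 2309628.74 = 2349.6 ft.

2350 ft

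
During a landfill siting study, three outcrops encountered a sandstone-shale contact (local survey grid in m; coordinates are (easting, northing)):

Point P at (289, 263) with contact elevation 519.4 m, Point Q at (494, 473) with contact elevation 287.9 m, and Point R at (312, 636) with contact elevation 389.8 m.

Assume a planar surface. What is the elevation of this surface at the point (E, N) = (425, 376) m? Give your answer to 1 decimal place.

Let the plane be z = a·E + b·N + c.
Point Q−Point P: 205a + 210b = −231.5;  Point R−Point P: 23a + 373b = −129.6.
Solving gives a = −0.82548, b = −0.29655.
Then c = 519.4 − a·289 − b·263 = 835.96.
At (425, 376): z = −350.8 − 111.5 + 835.96 = 373.6 m.

373.6 m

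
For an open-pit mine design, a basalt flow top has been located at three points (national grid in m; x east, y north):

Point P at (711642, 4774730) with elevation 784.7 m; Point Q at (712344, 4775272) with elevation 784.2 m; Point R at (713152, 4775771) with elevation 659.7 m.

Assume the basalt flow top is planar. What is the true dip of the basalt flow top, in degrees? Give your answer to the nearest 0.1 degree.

51.4°

Let the plane be z = a·x + b·y + c.
Point Q−Point P: 702a + 542b = −0.5;  Point R−Point P: 1510a + 1041b = −125.
Solving gives a = −0.76713, b = 0.99266.
Gradient magnitude |∇z| = √(a² + b²) = √(0.58848 + 0.98538) = 1.25454.
True dip = arctan(1.25454) = 51.4°, dipping toward SE (azimuth ≈ 142°).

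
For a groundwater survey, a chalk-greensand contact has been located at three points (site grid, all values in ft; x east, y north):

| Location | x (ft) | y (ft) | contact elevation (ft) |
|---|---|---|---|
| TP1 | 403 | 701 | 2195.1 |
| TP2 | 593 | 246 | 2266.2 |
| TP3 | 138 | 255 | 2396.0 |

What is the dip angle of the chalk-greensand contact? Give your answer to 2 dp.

Two edge vectors: TP1→TP2 = (190, -455, 71.1), TP1→TP3 = (-265, -446, 200.9).
Normal n = (TP1→TP2) × (TP1→TP3) = (-59698.9, -57012.5, -205315).
So ∂z/∂x = −n_x/n_z = −0.29077 and ∂z/∂y = −n_y/n_z = −0.27768.
Gradient magnitude |∇z| = √(a² + b²) = √(0.08455 + 0.07711) = 0.40206.
True dip = arctan(0.40206) = 21.90°, dipping toward NE (azimuth ≈ 046°).

21.90°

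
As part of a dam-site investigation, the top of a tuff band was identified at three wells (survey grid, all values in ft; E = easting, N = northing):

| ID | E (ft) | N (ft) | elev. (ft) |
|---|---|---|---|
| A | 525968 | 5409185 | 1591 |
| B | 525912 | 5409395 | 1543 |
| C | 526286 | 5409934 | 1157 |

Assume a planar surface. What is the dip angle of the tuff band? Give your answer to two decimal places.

Let the plane be z = a·E + b·N + c.
B−A: −56a + 210b = −48;  C−A: 318a + 749b = −434.
Solving gives a = −0.50760, b = −0.36393.
Gradient magnitude |∇z| = √(a² + b²) = √(0.25765 + 0.13245) = 0.62458.
True dip = arctan(0.62458) = 31.99°, dipping toward NE (azimuth ≈ 054°).

31.99°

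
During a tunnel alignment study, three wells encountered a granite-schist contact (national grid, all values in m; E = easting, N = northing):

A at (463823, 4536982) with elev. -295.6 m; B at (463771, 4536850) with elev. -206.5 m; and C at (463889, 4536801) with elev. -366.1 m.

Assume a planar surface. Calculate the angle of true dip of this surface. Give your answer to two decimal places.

Two edge vectors: A→B = (-52, -132, 89.1), A→C = (66, -181, -70.5).
Normal n = (A→B) × (A→C) = (25433.1, 2214.6, 18124).
So ∂z/∂E = −n_x/n_z = −1.40328 and ∂z/∂N = −n_y/n_z = −0.12219.
Gradient magnitude |∇z| = √(a² + b²) = √(1.96920 + 0.01493) = 1.40859.
True dip = arctan(1.40859) = 54.63°, dipping toward E (azimuth ≈ 085°).

54.63°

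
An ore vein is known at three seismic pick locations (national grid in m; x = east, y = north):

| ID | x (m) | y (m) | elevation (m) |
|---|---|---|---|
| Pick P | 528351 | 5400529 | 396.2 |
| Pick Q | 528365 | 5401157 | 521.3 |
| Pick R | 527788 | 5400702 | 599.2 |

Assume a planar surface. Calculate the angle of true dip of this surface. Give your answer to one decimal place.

Let the plane be z = a·x + b·y + c.
Pick Q−Pick P: 14a + 628b = 125.1;  Pick R−Pick P: −563a + 173b = 203.
Solving gives a = −0.29732, b = 0.20583.
Gradient magnitude |∇z| = √(a² + b²) = √(0.08840 + 0.04237) = 0.36162.
True dip = arctan(0.36162) = 19.9°, dipping toward SE (azimuth ≈ 125°).

19.9°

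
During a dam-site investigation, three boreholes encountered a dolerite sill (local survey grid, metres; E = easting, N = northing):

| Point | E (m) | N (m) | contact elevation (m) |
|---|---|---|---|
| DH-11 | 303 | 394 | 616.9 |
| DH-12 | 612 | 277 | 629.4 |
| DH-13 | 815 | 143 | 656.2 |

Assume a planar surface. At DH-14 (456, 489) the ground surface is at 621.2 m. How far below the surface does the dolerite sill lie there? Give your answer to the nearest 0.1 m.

Let the plane be z = a·E + b·N + c.
DH-12−DH-11: 309a − 117b = 12.5;  DH-13−DH-11: 512a − 251b = 39.3.
Solving gives a = −0.08273, b = −0.32533.
Then c = 616.9 − a·303 − b·394 = 770.15.
At (456, 489): z_contact = −37.72 − 159.09 + 770.15 = 573.34 m.
Depth below ground = 621.2 − 573.34 = 47.9 m.

47.9 m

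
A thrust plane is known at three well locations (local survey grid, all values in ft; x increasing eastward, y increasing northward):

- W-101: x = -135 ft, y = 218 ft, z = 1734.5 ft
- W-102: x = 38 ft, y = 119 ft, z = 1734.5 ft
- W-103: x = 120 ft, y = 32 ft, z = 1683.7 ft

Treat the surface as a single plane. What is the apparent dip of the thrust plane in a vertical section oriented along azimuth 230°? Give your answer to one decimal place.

53.9°

Two edge vectors: W-101→W-102 = (173, -99, 0), W-101→W-103 = (255, -186, -50.8).
Normal n = (W-101→W-102) × (W-101→W-103) = (5029.2, 8788.4, -6933).
So ∂z/∂x = −n_x/n_z = 0.72540 and ∂z/∂y = −n_y/n_z = 1.26762.
Unit vector along 230° is (sin 230°, cos 230°) = (-0.7660, -0.6428).
Slope in that direction = a·(-0.7660) + b·(-0.6428) = −1.37050.
Apparent dip = arctan|1.37050| = 53.9° (true dip is 55.6°, so apparent ≤ true as expected).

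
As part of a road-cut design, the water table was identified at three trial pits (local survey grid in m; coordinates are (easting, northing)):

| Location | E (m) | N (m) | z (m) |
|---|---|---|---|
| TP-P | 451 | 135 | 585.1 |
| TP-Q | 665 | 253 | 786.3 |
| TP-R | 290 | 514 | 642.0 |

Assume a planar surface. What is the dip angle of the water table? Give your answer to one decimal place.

Two edge vectors: TP-P→TP-Q = (214, 118, 201.2), TP-P→TP-R = (-161, 379, 56.9).
Normal n = (TP-P→TP-Q) × (TP-P→TP-R) = (-69540.6, -44569.8, 100104).
So ∂z/∂E = −n_x/n_z = 0.69468 and ∂z/∂N = −n_y/n_z = 0.44523.
Gradient magnitude |∇z| = √(a² + b²) = √(0.48259 + 0.19823) = 0.82512.
True dip = arctan(0.82512) = 39.5°, dipping toward WSW (azimuth ≈ 237°).

39.5°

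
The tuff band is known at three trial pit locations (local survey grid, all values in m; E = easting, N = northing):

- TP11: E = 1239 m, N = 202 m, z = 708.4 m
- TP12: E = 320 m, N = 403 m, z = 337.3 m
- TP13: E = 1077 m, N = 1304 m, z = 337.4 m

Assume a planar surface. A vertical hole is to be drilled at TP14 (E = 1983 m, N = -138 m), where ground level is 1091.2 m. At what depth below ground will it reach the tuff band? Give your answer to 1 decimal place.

Two edge vectors: TP11→TP12 = (-919, 201, -371.1), TP11→TP13 = (-162, 1102, -371).
Normal n = (TP11→TP12) × (TP11→TP13) = (334381.2, -280830.8, -980176).
So ∂z/∂E = −n_x/n_z = 0.341144 and ∂z/∂N = −n_y/n_z = −0.286511.
Intercept c from TP11: 708.4 − 422.68 + 57.88 = 343.60.
At (1983, -138): z_contact = 676.49 + 39.54 + 343.60 = 1059.62 m.
Depth below ground = 1091.2 − 1059.62 = 31.6 m.

31.6 m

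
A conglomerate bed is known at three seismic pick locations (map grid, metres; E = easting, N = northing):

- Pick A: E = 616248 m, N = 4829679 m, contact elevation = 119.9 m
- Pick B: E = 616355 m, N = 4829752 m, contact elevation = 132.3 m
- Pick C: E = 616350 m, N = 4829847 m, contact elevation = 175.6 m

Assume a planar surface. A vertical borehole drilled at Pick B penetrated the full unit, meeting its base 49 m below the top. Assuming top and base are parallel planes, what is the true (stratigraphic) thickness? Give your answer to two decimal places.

Let the plane be z = a·E + b·N + c.
Pick B−Pick A: 107a + 73b = 12.4;  Pick C−Pick A: 102a + 168b = 55.7.
Solving gives a = −0.18831, b = 0.44588.
|∇z| = √(a²+b²) = 0.48401, so dip δ = arctan(0.48401) = 25.83°.
True thickness = vertical thickness × cos δ = 49 × cos 25.83° = 44.11 m.

44.11 m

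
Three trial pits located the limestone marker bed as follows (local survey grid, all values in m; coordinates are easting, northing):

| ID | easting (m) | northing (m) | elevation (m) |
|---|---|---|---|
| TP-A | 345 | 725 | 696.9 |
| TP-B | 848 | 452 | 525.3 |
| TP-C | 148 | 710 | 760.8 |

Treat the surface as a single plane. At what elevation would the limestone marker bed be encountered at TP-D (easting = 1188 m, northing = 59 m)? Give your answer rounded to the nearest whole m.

Let the plane be z = a·easting + b·northing + c.
TP-B−TP-A: 503a − 273b = −171.6;  TP-C−TP-A: −197a − 15b = 63.9.
Solving gives a = −0.32643, b = 0.02713.
Then c = 696.9 − a·345 − b·725 = 789.85.
At (1188, 59): z = −387.8 + 1.6 + 789.85 = 403.7 m.

404 m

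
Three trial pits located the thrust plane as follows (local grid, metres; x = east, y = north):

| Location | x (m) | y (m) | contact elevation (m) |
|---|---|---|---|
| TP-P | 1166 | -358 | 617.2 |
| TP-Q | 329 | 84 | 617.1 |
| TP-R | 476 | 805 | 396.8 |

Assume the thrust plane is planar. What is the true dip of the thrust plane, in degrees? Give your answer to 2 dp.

Let the plane be z = a·x + b·y + c.
TP-Q−TP-P: −837a + 442b = −0.1;  TP-R−TP-P: −690a + 1163b = −220.4.
Solving gives a = −0.14556, b = −0.27587.
Gradient magnitude |∇z| = √(a² + b²) = √(0.02119 + 0.07610) = 0.31192.
True dip = arctan(0.31192) = 17.32°, dipping toward NNE (azimuth ≈ 028°).

17.32°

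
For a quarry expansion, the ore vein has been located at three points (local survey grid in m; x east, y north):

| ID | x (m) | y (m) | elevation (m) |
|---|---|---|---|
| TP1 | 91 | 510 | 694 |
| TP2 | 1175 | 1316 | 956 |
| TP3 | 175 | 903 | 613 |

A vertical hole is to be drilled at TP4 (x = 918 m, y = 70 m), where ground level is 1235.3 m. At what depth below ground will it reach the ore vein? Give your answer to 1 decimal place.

Let the plane be z = a·x + b·y + c.
TP2−TP1: 1084a + 806b = 262;  TP3−TP1: 84a + 393b = −81.
Solving gives a = 0.469574, b = −0.306474.
Then c = 694 − a·91 − b·510 = 807.57.
At (918, 70): z_contact = 431.07 − 21.45 + 807.57 = 1217.19 m.
Depth below ground = 1235.3 − 1217.19 = 18.1 m.

18.1 m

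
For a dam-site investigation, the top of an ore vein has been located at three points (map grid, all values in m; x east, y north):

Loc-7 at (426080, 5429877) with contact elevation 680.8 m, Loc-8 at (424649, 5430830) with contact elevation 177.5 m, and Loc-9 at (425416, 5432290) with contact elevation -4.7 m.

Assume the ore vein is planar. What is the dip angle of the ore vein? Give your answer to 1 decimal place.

Let the plane be z = a·x + b·y + c.
Loc-8−Loc-7: −1431a + 953b = −503.3;  Loc-9−Loc-7: −664a + 2413b = −685.5.
Solving gives a = 0.19899, b = −0.22933.
Gradient magnitude |∇z| = √(a² + b²) = √(0.03960 + 0.05259) = 0.30362.
True dip = arctan(0.30362) = 16.9°, dipping toward NW (azimuth ≈ 319°).

16.9°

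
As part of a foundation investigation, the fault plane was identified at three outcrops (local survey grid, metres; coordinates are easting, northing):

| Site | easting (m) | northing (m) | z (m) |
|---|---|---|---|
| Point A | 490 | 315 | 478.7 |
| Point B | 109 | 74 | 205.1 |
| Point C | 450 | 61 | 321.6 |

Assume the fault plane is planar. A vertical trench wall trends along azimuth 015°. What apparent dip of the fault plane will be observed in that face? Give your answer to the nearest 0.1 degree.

32.5°

Let the plane be z = a·easting + b·northing + c.
Point B−Point A: −381a − 241b = −273.6;  Point C−Point A: −40a − 254b = −157.1.
Solving gives a = 0.36304, b = 0.56133.
Unit vector along 015° is (sin 15°, cos 15°) = (0.2588, 0.9659).
Slope in that direction = a·(0.2588) + b·(0.9659) = 0.63617.
Apparent dip = arctan|0.63617| = 32.5° (true dip is 33.8°, so apparent ≤ true as expected).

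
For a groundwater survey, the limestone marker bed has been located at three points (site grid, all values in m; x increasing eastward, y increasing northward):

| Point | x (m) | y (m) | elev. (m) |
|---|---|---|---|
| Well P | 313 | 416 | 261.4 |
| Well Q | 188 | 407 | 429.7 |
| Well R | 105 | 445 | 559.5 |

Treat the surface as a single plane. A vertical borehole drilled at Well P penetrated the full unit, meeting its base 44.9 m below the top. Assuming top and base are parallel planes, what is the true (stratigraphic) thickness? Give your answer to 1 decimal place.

Two edge vectors: Well P→Well Q = (-125, -9, 168.3), Well P→Well R = (-208, 29, 298.1).
Normal n = (Well P→Well Q) × (Well P→Well R) = (-7563.6, 2256.1, -5497).
So ∂z/∂x = −n_x/n_z = −1.37595 and ∂z/∂y = −n_y/n_z = 0.41042.
|∇z| = √(a²+b²) = 1.43586, so dip δ = arctan(1.43586) = 55.14°.
True thickness = vertical thickness × cos δ = 44.9 × cos 55.14° = 25.7 m.

25.7 m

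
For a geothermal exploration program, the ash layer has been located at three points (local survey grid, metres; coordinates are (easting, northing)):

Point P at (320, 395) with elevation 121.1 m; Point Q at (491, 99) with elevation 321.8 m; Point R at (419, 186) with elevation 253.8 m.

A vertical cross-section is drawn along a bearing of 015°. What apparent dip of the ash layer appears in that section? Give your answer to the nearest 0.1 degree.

Two edge vectors: Point P→Point Q = (171, -296, 200.7), Point P→Point R = (99, -209, 132.7).
Normal n = (Point P→Point Q) × (Point P→Point R) = (2667.1, -2822.4, -6435).
So ∂z/∂E = −n_x/n_z = 0.41447 and ∂z/∂N = −n_y/n_z = −0.43860.
Unit vector along 015° is (sin 15°, cos 15°) = (0.2588, 0.9659).
Slope in that direction = a·(0.2588) + b·(0.9659) = −0.31638.
Apparent dip = arctan|0.31638| = 17.6° (true dip is 31.1°, so apparent ≤ true as expected).

17.6°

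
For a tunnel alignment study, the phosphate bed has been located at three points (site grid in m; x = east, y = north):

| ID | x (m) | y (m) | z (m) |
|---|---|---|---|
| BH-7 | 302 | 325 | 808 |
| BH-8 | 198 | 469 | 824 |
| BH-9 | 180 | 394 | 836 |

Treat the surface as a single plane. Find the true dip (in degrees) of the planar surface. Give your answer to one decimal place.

Two edge vectors: BH-7→BH-8 = (-104, 144, 16), BH-7→BH-9 = (-122, 69, 28).
Normal n = (BH-7→BH-8) × (BH-7→BH-9) = (2928, 960, 10392).
So ∂z/∂x = −n_x/n_z = −0.28176 and ∂z/∂y = −n_y/n_z = −0.09238.
Gradient magnitude |∇z| = √(a² + b²) = √(0.07939 + 0.00853) = 0.29651.
True dip = arctan(0.29651) = 16.5°, dipping toward ENE (azimuth ≈ 072°).

16.5°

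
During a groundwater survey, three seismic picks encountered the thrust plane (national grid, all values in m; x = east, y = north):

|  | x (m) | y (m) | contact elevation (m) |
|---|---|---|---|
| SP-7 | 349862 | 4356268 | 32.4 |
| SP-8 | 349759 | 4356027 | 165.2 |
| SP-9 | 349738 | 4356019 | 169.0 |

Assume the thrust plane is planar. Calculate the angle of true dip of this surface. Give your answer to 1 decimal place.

Let the plane be z = a·x + b·y + c.
SP-8−SP-7: −103a − 241b = 132.8;  SP-9−SP-7: −124a − 249b = 136.6.
Solving gives a = 0.03460, b = −0.56582.
Gradient magnitude |∇z| = √(a² + b²) = √(0.00120 + 0.32016) = 0.56688.
True dip = arctan(0.56688) = 29.5°, dipping toward N (azimuth ≈ 357°).

29.5°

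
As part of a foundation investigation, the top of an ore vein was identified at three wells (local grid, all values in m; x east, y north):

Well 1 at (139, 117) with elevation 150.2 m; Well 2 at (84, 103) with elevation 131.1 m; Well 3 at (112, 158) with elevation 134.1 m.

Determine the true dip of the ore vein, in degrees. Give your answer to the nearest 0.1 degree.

Let the plane be z = a·x + b·y + c.
Well 2−Well 1: −55a − 14b = −19.1;  Well 3−Well 1: −27a + 41b = −16.1.
Solving gives a = 0.38302, b = −0.14045.
Gradient magnitude |∇z| = √(a² + b²) = √(0.14671 + 0.01973) = 0.40796.
True dip = arctan(0.40796) = 22.2°, dipping toward WNW (azimuth ≈ 290°).

22.2°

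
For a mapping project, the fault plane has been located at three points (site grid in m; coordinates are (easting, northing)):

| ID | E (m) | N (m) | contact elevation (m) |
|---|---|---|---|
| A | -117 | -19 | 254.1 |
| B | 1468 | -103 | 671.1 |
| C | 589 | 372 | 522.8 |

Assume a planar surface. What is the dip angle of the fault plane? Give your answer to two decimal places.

Let the plane be z = a·E + b·N + c.
B−A: 1585a − 84b = 417;  C−A: 706a + 391b = 268.7.
Solving gives a = 0.27335, b = 0.19364.
Gradient magnitude |∇z| = √(a² + b²) = √(0.07472 + 0.03750) = 0.33499.
True dip = arctan(0.33499) = 18.52°, dipping toward SW (azimuth ≈ 235°).

18.52°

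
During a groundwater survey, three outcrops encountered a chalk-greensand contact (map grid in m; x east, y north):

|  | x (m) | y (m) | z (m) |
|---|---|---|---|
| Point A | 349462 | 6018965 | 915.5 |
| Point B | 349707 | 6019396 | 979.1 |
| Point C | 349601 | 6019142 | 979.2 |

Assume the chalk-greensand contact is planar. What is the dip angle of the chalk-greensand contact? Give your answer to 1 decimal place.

Two edge vectors: Point A→Point B = (245, 431, 63.6), Point A→Point C = (139, 177, 63.7).
Normal n = (Point A→Point B) × (Point A→Point C) = (16197.5, -6766.1, -16544).
So ∂z/∂x = −n_x/n_z = 0.97906 and ∂z/∂y = −n_y/n_z = −0.40898.
Gradient magnitude |∇z| = √(a² + b²) = √(0.95855 + 0.16726) = 1.06104.
True dip = arctan(1.06104) = 46.7°, dipping toward WNW (azimuth ≈ 293°).

46.7°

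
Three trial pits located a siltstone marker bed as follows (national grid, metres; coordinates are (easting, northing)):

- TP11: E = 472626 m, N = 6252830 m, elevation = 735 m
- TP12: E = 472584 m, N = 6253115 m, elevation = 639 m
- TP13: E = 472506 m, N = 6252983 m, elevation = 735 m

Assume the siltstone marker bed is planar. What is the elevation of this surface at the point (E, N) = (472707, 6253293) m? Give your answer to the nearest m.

Let the plane be z = a·E + b·N + c.
TP12−TP11: −42a + 285b = −96;  TP13−TP11: −120a + 153b = 0.
Solving gives a = −0.52883992, b = −0.41477641.
Then c = 735 − a·472626 − b·6252830 = 2844204.87.
At (472707, 6253293): z = −249986.3 − 2593718.4 + 2844204.87 = 500.1 m.

500 m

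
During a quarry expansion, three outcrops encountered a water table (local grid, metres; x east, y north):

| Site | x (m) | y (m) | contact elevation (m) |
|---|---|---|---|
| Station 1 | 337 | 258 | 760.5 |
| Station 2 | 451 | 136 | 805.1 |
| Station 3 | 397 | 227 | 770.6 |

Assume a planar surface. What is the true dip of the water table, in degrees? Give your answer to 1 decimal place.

Let the plane be z = a·x + b·y + c.
Station 2−Station 1: 114a − 122b = 44.6;  Station 3−Station 1: 60a − 31b = 10.1.
Solving gives a = −0.03973, b = −0.40269.
Gradient magnitude |∇z| = √(a² + b²) = √(0.00158 + 0.16216) = 0.40465.
True dip = arctan(0.40465) = 22.0°, dipping toward N (azimuth ≈ 006°).

22.0°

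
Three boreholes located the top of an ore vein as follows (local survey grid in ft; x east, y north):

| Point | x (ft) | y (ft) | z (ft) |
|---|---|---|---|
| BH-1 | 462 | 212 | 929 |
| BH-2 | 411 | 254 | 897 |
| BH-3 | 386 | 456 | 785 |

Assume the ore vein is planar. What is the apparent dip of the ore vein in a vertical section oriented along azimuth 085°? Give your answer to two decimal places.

Let the plane be z = a·x + b·y + c.
BH-2−BH-1: −51a + 42b = −32;  BH-3−BH-1: −76a + 244b = −144.
Solving gives a = 0.19023, b = −0.53091.
Unit vector along 085° is (sin 85°, cos 85°) = (0.9962, 0.0872).
Slope in that direction = a·(0.9962) + b·(0.0872) = 0.14323.
Apparent dip = arctan|0.14323| = 8.15° (true dip is 29.4°, so apparent ≤ true as expected).

8.15°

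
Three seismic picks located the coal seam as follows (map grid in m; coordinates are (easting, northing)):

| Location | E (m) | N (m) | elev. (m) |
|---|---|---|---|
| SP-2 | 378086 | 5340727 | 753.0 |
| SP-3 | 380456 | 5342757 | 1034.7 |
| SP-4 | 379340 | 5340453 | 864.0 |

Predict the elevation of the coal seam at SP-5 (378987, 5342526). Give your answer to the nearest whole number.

Let the plane be z = a·E + b·N + c.
SP-3−SP-2: 2370a + 2030b = 281.7;  SP-4−SP-2: 1254a − 274b = 111.
Solving gives a = 0.09468413, b = 0.02822592.
Then c = 753 − a·378086 − b·5340727 = −185792.65.
At (378987, 5342526): z = 35884.1 + 150797.7 − 185792.65 = 889.1 m.

889 m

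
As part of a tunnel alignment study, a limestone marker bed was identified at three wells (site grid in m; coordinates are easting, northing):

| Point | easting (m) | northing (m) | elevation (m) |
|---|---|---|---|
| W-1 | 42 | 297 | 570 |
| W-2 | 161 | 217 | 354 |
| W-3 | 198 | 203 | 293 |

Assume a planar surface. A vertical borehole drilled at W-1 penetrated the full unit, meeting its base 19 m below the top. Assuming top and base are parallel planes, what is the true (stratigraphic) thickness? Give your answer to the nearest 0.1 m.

Let the plane be z = a·easting + b·northing + c.
W-2−W-1: 119a − 80b = −216;  W-3−W-1: 156a − 94b = −277.
Solving gives a = −1.43431, b = 0.56646.
|∇z| = √(a²+b²) = 1.54212, so dip δ = arctan(1.54212) = 57.04°.
True thickness = vertical thickness × cos δ = 19 × cos 57.04° = 10.3 m.

10.3 m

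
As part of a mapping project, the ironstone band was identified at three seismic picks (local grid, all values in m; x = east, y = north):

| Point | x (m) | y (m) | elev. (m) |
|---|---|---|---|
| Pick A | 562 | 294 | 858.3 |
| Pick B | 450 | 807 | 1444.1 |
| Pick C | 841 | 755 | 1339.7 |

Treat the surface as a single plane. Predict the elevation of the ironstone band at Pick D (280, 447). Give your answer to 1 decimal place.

1062.5 m

Let the plane be z = a·x + b·y + c.
Pick B−Pick A: −112a + 513b = 585.8;  Pick C−Pick A: 279a + 461b = 481.4.
Solving gives a = −0.11859, b = 1.11602.
Then c = 858.3 − a·562 − b·294 = 596.84.
At (280, 447): z = −33.2 + 498.9 + 596.84 = 1062.5 m.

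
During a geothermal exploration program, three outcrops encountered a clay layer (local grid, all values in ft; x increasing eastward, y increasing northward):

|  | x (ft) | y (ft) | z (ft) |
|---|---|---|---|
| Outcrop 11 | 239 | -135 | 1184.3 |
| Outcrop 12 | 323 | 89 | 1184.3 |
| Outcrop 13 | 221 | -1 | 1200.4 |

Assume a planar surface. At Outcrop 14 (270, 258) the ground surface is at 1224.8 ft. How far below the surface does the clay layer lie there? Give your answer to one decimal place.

Two edge vectors: Outcrop 11→Outcrop 12 = (84, 224, 0), Outcrop 11→Outcrop 13 = (-18, 134, 16.1).
Normal n = (Outcrop 11→Outcrop 12) × (Outcrop 11→Outcrop 13) = (3606.4, -1352.4, 15288).
So ∂z/∂x = −n_x/n_z = −0.23590 and ∂z/∂y = −n_y/n_z = 0.08846.
Intercept c from Outcrop 11: 1184.3 + 56.38 + 11.94 = 1252.62.
At (270, 258): z_contact = −63.69 + 22.82 + 1252.62 = 1211.75 ft.
Depth below ground = 1224.8 − 1211.75 = 13.0 ft.

13.0 ft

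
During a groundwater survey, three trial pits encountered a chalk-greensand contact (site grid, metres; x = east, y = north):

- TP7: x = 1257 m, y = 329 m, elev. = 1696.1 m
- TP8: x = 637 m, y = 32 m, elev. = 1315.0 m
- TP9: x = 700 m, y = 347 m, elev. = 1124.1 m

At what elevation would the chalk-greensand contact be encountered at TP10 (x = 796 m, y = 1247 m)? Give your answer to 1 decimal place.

Let the plane be z = a·x + b·y + c.
TP8−TP7: −620a − 297b = −381.1;  TP9−TP7: −557a + 18b = −572.
Solving gives a = 1.000877, b = −0.806207.
Then c = 1696.1 − a·1257 − b·329 = 703.24.
At (796, 1247): z = 796.7 − 1005.3 + 703.24 = 494.6 m.

494.6 m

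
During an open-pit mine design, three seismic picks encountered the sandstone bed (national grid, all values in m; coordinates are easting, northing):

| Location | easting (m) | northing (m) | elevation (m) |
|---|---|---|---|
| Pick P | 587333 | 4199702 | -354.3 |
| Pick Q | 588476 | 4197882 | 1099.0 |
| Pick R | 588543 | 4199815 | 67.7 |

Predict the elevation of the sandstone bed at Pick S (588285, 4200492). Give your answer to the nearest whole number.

Let the plane be z = a·easting + b·northing + c.
Pick Q−Pick P: 1143a − 1820b = 1453.3;  Pick R−Pick P: 1210a + 113b = 422.
Solving gives a = 0.39987960, b = −0.54738331.
Then c = -354.3 − a·587333 − b·4199702 = 2063629.99.
At (588285, 4200492): z = 235243.2 − 2299279.2 + 2063629.99 = -406.0 m.

-406 m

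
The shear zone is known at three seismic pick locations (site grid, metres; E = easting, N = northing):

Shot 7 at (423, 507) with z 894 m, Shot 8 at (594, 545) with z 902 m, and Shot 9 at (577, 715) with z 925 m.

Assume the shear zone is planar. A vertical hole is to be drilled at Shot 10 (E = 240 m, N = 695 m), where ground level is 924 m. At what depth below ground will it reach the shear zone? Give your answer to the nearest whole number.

Let the plane be z = a·E + b·N + c.
Shot 8−Shot 7: 171a + 38b = 8;  Shot 9−Shot 7: 154a + 208b = 31.
Solving gives a = 0.01635, b = 0.13693.
Then c = 894 − a·423 − b·507 = 817.66.
At (240, 695): z_contact = 3.9 + 95.2 + 817.66 = 916.7 m.
Depth below ground = 924 − 916.7 = 7 m.

7 m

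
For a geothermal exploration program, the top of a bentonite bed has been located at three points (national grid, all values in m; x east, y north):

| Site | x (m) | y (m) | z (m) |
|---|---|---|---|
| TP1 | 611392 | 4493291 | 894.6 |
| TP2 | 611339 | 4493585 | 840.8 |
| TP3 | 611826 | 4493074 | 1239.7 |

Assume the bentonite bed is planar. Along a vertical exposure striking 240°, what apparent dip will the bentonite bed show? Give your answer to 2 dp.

Two edge vectors: TP1→TP2 = (-53, 294, -53.8), TP1→TP3 = (434, -217, 345.1).
Normal n = (TP1→TP2) × (TP1→TP3) = (89784.8, -5058.9, -116095).
So ∂z/∂x = −n_x/n_z = 0.77337 and ∂z/∂y = −n_y/n_z = −0.04358.
Unit vector along 240° is (sin 240°, cos 240°) = (-0.8660, -0.5000).
Slope in that direction = a·(-0.8660) + b·(-0.5000) = −0.64797.
Apparent dip = arctan|0.64797| = 32.94° (true dip is 37.8°, so apparent ≤ true as expected).

32.94°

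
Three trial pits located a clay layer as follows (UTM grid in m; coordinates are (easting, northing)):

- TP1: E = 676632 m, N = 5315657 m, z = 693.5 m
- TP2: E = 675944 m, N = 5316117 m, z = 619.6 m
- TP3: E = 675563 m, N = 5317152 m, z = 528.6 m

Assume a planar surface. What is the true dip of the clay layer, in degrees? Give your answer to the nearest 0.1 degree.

Two edge vectors: TP1→TP2 = (-688, 460, -73.9), TP1→TP3 = (-1069, 1495, -164.9).
Normal n = (TP1→TP2) × (TP1→TP3) = (34626.5, -34452.1, -536820).
So ∂z/∂E = −n_x/n_z = 0.06450 and ∂z/∂N = −n_y/n_z = −0.06418.
Gradient magnitude |∇z| = √(a² + b²) = √(0.00416 + 0.00412) = 0.09099.
True dip = arctan(0.09099) = 5.2°, dipping toward NW (azimuth ≈ 315°).

5.2°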